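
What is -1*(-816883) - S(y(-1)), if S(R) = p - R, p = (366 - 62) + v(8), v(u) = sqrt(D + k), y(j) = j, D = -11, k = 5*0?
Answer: 816578 - I*sqrt(11) ≈ 8.1658e+5 - 3.3166*I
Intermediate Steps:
k = 0
v(u) = I*sqrt(11) (v(u) = sqrt(-11 + 0) = sqrt(-11) = I*sqrt(11))
p = 304 + I*sqrt(11) (p = (366 - 62) + I*sqrt(11) = 304 + I*sqrt(11) ≈ 304.0 + 3.3166*I)
S(R) = 304 - R + I*sqrt(11) (S(R) = (304 + I*sqrt(11)) - R = 304 - R + I*sqrt(11))
-1*(-816883) - S(y(-1)) = -1*(-816883) - (304 - 1*(-1) + I*sqrt(11)) = 816883 - (304 + 1 + I*sqrt(11)) = 816883 - (305 + I*sqrt(11)) = 816883 + (-305 - I*sqrt(11)) = 816578 - I*sqrt(11)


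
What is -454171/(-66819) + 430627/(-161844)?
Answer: 14910261937/3604751412 ≈ 4.1363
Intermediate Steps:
-454171/(-66819) + 430627/(-161844) = -454171*(-1/66819) + 430627*(-1/161844) = 454171/66819 - 430627/161844 = 14910261937/3604751412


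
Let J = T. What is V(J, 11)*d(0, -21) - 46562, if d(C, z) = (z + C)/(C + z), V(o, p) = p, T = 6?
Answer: -46551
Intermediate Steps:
J = 6
d(C, z) = 1 (d(C, z) = (C + z)/(C + z) = 1)
V(J, 11)*d(0, -21) - 46562 = 11*1 - 46562 = 11 - 46562 = -46551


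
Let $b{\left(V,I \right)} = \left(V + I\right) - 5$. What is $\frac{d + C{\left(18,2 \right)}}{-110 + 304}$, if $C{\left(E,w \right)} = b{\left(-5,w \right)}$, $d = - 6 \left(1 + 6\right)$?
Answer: $- \frac{25}{97} \approx -0.25773$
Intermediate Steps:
$d = -42$ ($d = \left(-6\right) 7 = -42$)
$b{\left(V,I \right)} = -5 + I + V$ ($b{\left(V,I \right)} = \left(I + V\right) - 5 = -5 + I + V$)
$C{\left(E,w \right)} = -10 + w$ ($C{\left(E,w \right)} = -5 + w - 5 = -10 + w$)
$\frac{d + C{\left(18,2 \right)}}{-110 + 304} = \frac{-42 + \left(-10 + 2\right)}{-110 + 304} = \frac{-42 - 8}{194} = \left(-50\right) \frac{1}{194} = - \frac{25}{97}$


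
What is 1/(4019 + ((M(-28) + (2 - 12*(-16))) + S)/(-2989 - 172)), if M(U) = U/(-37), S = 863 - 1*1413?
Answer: 116957/470063327 ≈ 0.00024881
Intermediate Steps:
S = -550 (S = 863 - 1413 = -550)
M(U) = -U/37 (M(U) = U*(-1/37) = -U/37)
1/(4019 + ((M(-28) + (2 - 12*(-16))) + S)/(-2989 - 172)) = 1/(4019 + ((-1/37*(-28) + (2 - 12*(-16))) - 550)/(-2989 - 172)) = 1/(4019 + ((28/37 + (2 + 192)) - 550)/(-3161)) = 1/(4019 + ((28/37 + 194) - 550)*(-1/3161)) = 1/(4019 + (7206/37 - 550)*(-1/3161)) = 1/(4019 - 13144/37*(-1/3161)) = 1/(4019 + 13144/116957) = 1/(470063327/116957) = 116957/470063327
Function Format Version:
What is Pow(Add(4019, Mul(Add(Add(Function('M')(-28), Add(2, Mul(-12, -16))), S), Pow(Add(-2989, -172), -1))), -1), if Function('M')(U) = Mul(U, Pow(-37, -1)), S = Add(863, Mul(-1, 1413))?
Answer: Rational(116957, 470063327) ≈ 0.00024881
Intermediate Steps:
S = -550 (S = Add(863, -1413) = -550)
Function('M')(U) = Mul(Rational(-1, 37), U) (Function('M')(U) = Mul(U, Rational(-1, 37)) = Mul(Rational(-1, 37), U))
Pow(Add(4019, Mul(Add(Add(Function('M')(-28), Add(2, Mul(-12, -16))), S), Pow(Add(-2989, -172), -1))), -1) = Pow(Add(4019, Mul(Add(Add(Mul(Rational(-1, 37), -28), Add(2, Mul(-12, -16))), -550), Pow(Add(-2989, -172), -1))), -1) = Pow(Add(4019, Mul(Add(Add(Rational(28, 37), Add(2, 192)), -550), Pow(-3161, -1))), -1) = Pow(Add(4019, Mul(Add(Add(Rational(28, 37), 194), -550), Rational(-1, 3161))), -1) = Pow(Add(4019, Mul(Add(Rational(7206, 37), -550), Rational(-1, 3161))), -1) = Pow(Add(4019, Mul(Rational(-13144, 37), Rational(-1, 3161))), -1) = Pow(Add(4019, Rational(13144, 116957)), -1) = Pow(Rational(470063327, 116957), -1) = Rational(116957, 470063327)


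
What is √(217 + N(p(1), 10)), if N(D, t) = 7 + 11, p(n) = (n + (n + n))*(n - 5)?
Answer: √235 ≈ 15.330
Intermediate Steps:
p(n) = 3*n*(-5 + n) (p(n) = (n + 2*n)*(-5 + n) = (3*n)*(-5 + n) = 3*n*(-5 + n))
N(D, t) = 18
√(217 + N(p(1), 10)) = √(217 + 18) = √235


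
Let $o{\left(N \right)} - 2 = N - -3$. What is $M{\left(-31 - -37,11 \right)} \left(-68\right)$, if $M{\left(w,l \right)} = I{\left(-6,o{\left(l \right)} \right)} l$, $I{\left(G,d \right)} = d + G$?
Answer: $-7480$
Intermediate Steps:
$o{\left(N \right)} = 5 + N$ ($o{\left(N \right)} = 2 + \left(N - -3\right) = 2 + \left(N + 3\right) = 2 + \left(3 + N\right) = 5 + N$)
$I{\left(G,d \right)} = G + d$
$M{\left(w,l \right)} = l \left(-1 + l\right)$ ($M{\left(w,l \right)} = \left(-6 + \left(5 + l\right)\right) l = \left(-1 + l\right) l = l \left(-1 + l\right)$)
$M{\left(-31 - -37,11 \right)} \left(-68\right) = 11 \left(-1 + 11\right) \left(-68\right) = 11 \cdot 10 \left(-68\right) = 110 \left(-68\right) = -7480$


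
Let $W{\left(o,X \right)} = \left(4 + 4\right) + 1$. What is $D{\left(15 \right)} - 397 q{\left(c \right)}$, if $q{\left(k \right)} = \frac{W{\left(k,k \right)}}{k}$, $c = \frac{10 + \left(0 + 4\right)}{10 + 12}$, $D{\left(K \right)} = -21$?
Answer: $- \frac{39450}{7} \approx -5635.7$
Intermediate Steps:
$W{\left(o,X \right)} = 9$ ($W{\left(o,X \right)} = 8 + 1 = 9$)
$c = \frac{7}{11}$ ($c = \frac{10 + 4}{22} = 14 \cdot \frac{1}{22} = \frac{7}{11} \approx 0.63636$)
$q{\left(k \right)} = \frac{9}{k}$
$D{\left(15 \right)} - 397 q{\left(c \right)} = -21 - 397 \frac{9}{\frac{7}{11}} = -21 - 397 \cdot 9 \cdot \frac{11}{7} = -21 - \frac{39303}{7} = - \frac{39450}{7}$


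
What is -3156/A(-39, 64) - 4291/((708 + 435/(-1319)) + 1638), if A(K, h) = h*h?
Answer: -8236782767/3168193536 ≈ -2.5998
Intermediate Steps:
A(K, h) = h²
-3156/A(-39, 64) - 4291/((708 + 435/(-1319)) + 1638) = -3156/(64²) - 4291/((708 + 435/(-1319)) + 1638) = -3156/4096 - 4291/((708 + 435*(-1/1319)) + 1638) = -3156*1/4096 - 4291/((708 - 435/1319) + 1638) = -789/1024 - 4291/(933417/1319 + 1638) = -789/1024 - 4291/3093939/1319 = -789/1024 - 4291*1319/3093939 = -789/1024 - 5659829/3093939 = -8236782767/3168193536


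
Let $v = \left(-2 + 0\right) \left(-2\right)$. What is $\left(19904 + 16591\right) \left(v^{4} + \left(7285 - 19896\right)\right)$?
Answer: $-450895725$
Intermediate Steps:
$v = 4$ ($v = \left(-2\right) \left(-2\right) = 4$)
$\left(19904 + 16591\right) \left(v^{4} + \left(7285 - 19896\right)\right) = \left(19904 + 16591\right) \left(4^{4} + \left(7285 - 19896\right)\right) = 36495 \left(256 + \left(7285 - 19896\right)\right) = 36495 \left(256 - 12611\right) = 36495 \left(-12355\right) = -450895725$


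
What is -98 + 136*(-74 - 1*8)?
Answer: -11250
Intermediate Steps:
-98 + 136*(-74 - 1*8) = -98 + 136*(-74 - 8) = -98 + 136*(-82) = -98 - 11152 = -11250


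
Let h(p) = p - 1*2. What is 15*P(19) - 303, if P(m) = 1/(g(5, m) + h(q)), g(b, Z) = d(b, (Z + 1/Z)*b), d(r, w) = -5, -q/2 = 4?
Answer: -304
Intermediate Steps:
q = -8 (q = -2*4 = -8)
h(p) = -2 + p (h(p) = p - 2 = -2 + p)
g(b, Z) = -5
P(m) = -1/15 (P(m) = 1/(-5 + (-2 - 8)) = 1/(-5 - 10) = 1/(-15) = -1/15)
15*P(19) - 303 = 15*(-1/15) - 303 = -1 - 303 = -304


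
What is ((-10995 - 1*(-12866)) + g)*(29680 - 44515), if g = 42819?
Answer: -662976150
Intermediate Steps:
((-10995 - 1*(-12866)) + g)*(29680 - 44515) = ((-10995 - 1*(-12866)) + 42819)*(29680 - 44515) = ((-10995 + 12866) + 42819)*(-14835) = (1871 + 42819)*(-14835) = 44690*(-14835) = -662976150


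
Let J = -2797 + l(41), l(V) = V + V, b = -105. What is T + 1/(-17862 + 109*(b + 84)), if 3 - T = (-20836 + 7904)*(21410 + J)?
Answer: 4871781185192/20151 ≈ 2.4176e+8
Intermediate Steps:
l(V) = 2*V
J = -2715 (J = -2797 + 2*41 = -2797 + 82 = -2715)
T = 241763743 (T = 3 - (-20836 + 7904)*(21410 - 2715) = 3 - (-12932)*18695 = 3 - 1*(-241763740) = 3 + 241763740 = 241763743)
T + 1/(-17862 + 109*(b + 84)) = 241763743 + 1/(-17862 + 109*(-105 + 84)) = 241763743 + 1/(-17862 + 109*(-21)) = 241763743 + 1/(-17862 - 2289) = 241763743 + 1/(-20151) = 241763743 - 1/20151 = 4871781185192/20151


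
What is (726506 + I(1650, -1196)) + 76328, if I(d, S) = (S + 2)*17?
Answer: 782536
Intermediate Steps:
I(d, S) = 34 + 17*S (I(d, S) = (2 + S)*17 = 34 + 17*S)
(726506 + I(1650, -1196)) + 76328 = (726506 + (34 + 17*(-1196))) + 76328 = (726506 + (34 - 20332)) + 76328 = (726506 - 20298) + 76328 = 706208 + 76328 = 782536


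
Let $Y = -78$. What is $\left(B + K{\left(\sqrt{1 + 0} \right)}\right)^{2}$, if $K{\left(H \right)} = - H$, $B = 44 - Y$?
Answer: $14641$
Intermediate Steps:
$B = 122$ ($B = 44 - -78 = 44 + 78 = 122$)
$\left(B + K{\left(\sqrt{1 + 0} \right)}\right)^{2} = \left(122 - \sqrt{1 + 0}\right)^{2} = \left(122 - \sqrt{1}\right)^{2} = \left(122 - 1\right)^{2} = 121^{2} = 14641$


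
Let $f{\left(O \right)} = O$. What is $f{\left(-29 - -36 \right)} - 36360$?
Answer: $-36353$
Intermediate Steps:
$f{\left(-29 - -36 \right)} - 36360 = \left(-29 - -36\right) - 36360 = \left(-29 + 36\right) - 36360 = 7 - 36360 = -36353$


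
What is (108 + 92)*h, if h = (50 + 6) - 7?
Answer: 9800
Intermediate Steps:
h = 49 (h = 56 - 7 = 49)
(108 + 92)*h = (108 + 92)*49 = 200*49 = 9800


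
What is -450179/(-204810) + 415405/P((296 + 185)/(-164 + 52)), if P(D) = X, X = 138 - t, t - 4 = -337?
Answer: 28430377453/32155170 ≈ 884.16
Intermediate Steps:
t = -333 (t = 4 - 337 = -333)
X = 471 (X = 138 - 1*(-333) = 138 + 333 = 471)
P(D) = 471
-450179/(-204810) + 415405/P((296 + 185)/(-164 + 52)) = -450179/(-204810) + 415405/471 = -450179*(-1/204810) + 415405*(1/471) = 450179/204810 + 415405/471 = 28430377453/32155170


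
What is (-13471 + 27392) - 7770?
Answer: 6151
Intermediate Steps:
(-13471 + 27392) - 7770 = 13921 - 7770 = 6151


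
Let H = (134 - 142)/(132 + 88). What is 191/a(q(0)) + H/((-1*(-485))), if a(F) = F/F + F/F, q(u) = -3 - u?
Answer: 5094921/53350 ≈ 95.500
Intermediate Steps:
H = -2/55 (H = -8/220 = -8*1/220 = -2/55 ≈ -0.036364)
a(F) = 2 (a(F) = 1 + 1 = 2)
191/a(q(0)) + H/((-1*(-485))) = 191/2 - 2/(55*((-1*(-485)))) = 191*(1/2) - 2/55/485 = 191/2 - 2/55*1/485 = 191/2 - 2/26675 = 5094921/53350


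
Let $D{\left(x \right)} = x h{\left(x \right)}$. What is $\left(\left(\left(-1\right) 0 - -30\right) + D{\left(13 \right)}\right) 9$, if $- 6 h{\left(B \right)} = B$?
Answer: $\frac{33}{2} \approx 16.5$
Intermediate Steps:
$h{\left(B \right)} = - \frac{B}{6}$
$D{\left(x \right)} = - \frac{x^{2}}{6}$ ($D{\left(x \right)} = x \left(- \frac{x}{6}\right) = - \frac{x^{2}}{6}$)
$\left(\left(\left(-1\right) 0 - -30\right) + D{\left(13 \right)}\right) 9 = \left(\left(\left(-1\right) 0 - -30\right) - \frac{13^{2}}{6}\right) 9 = \left(\left(0 + 30\right) - \frac{169}{6}\right) 9 = \left(30 - \frac{169}{6}\right) 9 = \frac{11}{6} \cdot 9 = \frac{33}{2}$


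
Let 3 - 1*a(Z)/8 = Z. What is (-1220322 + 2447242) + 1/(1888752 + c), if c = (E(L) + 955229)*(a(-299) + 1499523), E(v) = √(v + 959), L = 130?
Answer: 1760319963180448401/1434747141770 ≈ 1.2269e+6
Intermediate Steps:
a(Z) = 24 - 8*Z
E(v) = √(959 + v)
c = 1434745253018 (c = (√(959 + 130) + 955229)*((24 - 8*(-299)) + 1499523) = (√1089 + 955229)*((24 + 2392) + 1499523) = (33 + 955229)*(2416 + 1499523) = 955262*1501939 = 1434745253018)
(-1220322 + 2447242) + 1/(1888752 + c) = (-1220322 + 2447242) + 1/(1888752 + 1434745253018) = 1226920 + 1/1434747141770 = 1760319963180448401/1434747141770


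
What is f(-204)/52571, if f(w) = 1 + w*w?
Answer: 41617/52571 ≈ 0.79163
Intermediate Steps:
f(w) = 1 + w**2
f(-204)/52571 = (1 + (-204)**2)/52571 = (1 + 41616)*(1/52571) = 41617*(1/52571) = 41617/52571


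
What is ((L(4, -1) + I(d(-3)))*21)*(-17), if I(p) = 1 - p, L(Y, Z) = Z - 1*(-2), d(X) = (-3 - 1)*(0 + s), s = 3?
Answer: -4998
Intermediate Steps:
d(X) = -12 (d(X) = (-3 - 1)*(0 + 3) = -4*3 = -12)
L(Y, Z) = 2 + Z (L(Y, Z) = Z + 2 = 2 + Z)
((L(4, -1) + I(d(-3)))*21)*(-17) = (((2 - 1) + (1 - 1*(-12)))*21)*(-17) = ((1 + (1 + 12))*21)*(-17) = ((1 + 13)*21)*(-17) = (14*21)*(-17) = 294*(-17) = -4998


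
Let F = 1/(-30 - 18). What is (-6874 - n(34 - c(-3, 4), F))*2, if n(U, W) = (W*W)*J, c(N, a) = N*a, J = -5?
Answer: -15837691/1152 ≈ -13748.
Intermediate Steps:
F = -1/48 (F = 1/(-48) = -1/48 ≈ -0.020833)
n(U, W) = -5*W**2 (n(U, W) = (W*W)*(-5) = W**2*(-5) = -5*W**2)
(-6874 - n(34 - c(-3, 4), F))*2 = (-6874 - (-5)*(-1/48)**2)*2 = (-6874 - (-5)/2304)*2 = (-6874 - 1*(-5/2304))*2 = (-6874 + 5/2304)*2 = -15837691/2304*2 = -15837691/1152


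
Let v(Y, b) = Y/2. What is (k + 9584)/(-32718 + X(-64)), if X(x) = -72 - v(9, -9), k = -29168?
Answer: 13056/21863 ≈ 0.59717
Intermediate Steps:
v(Y, b) = Y/2 (v(Y, b) = Y*(1/2) = Y/2)
X(x) = -153/2 (X(x) = -72 - 9/2 = -153/2)
(k + 9584)/(-32718 + X(-64)) = (-29168 + 9584)/(-32718 - 153/2) = -19584/(-65589/2) = -19584*(-2/65589) = 13056/21863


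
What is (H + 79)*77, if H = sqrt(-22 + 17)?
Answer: 6083 + 77*I*sqrt(5) ≈ 6083.0 + 172.18*I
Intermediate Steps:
H = I*sqrt(5) (H = sqrt(-5) = I*sqrt(5) ≈ 2.2361*I)
(H + 79)*77 = (I*sqrt(5) + 79)*77 = (79 + I*sqrt(5))*77 = 6083 + 77*I*sqrt(5)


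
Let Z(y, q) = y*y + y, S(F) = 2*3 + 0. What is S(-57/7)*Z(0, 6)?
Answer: 0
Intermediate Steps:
S(F) = 6 (S(F) = 6 + 0 = 6)
Z(y, q) = y + y**2 (Z(y, q) = y**2 + y = y + y**2)
S(-57/7)*Z(0, 6) = 6*(0*(1 + 0)) = 6*(0*1) = 6*0 = 0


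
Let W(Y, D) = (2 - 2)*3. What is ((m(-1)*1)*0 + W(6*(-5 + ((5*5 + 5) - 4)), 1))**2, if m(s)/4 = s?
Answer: 0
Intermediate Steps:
m(s) = 4*s
W(Y, D) = 0 (W(Y, D) = 0*3 = 0)
((m(-1)*1)*0 + W(6*(-5 + ((5*5 + 5) - 4)), 1))**2 = (((4*(-1))*1)*0 + 0)**2 = (-4*1*0 + 0)**2 = (-4*0 + 0)**2 = (0 + 0)**2 = 0**2 = 0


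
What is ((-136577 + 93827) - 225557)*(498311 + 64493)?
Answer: -151004252828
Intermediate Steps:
((-136577 + 93827) - 225557)*(498311 + 64493) = (-42750 - 225557)*562804 = -268307*562804 = -151004252828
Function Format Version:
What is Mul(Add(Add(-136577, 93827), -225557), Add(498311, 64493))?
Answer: -151004252828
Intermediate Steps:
Mul(Add(Add(-136577, 93827), -225557), Add(498311, 64493)) = Mul(Add(-42750, -225557), 562804) = Mul(-268307, 562804) = -151004252828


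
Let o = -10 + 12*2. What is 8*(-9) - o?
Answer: -86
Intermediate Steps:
o = 14 (o = -10 + 24 = 14)
8*(-9) - o = 8*(-9) - 1*14 = -72 - 14 = -86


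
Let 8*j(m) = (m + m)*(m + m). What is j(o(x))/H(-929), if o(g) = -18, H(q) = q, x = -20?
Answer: -162/929 ≈ -0.17438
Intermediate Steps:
j(m) = m**2/2 (j(m) = ((m + m)*(m + m))/8 = ((2*m)*(2*m))/8 = (4*m**2)/8 = m**2/2)
j(o(x))/H(-929) = ((1/2)*(-18)**2)/(-929) = ((1/2)*324)*(-1/929) = 162*(-1/929) = -162/929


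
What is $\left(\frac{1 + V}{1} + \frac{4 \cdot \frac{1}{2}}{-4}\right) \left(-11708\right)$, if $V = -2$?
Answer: $17562$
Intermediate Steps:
$\left(\frac{1 + V}{1} + \frac{4 \cdot \frac{1}{2}}{-4}\right) \left(-11708\right) = \left(\frac{1 - 2}{1} + \frac{4 \cdot \frac{1}{2}}{-4}\right) \left(-11708\right) = \left(\left(-1\right) 1 + 4 \cdot \frac{1}{2} \left(- \frac{1}{4}\right)\right) \left(-11708\right) = \left(-1 + 2 \left(- \frac{1}{4}\right)\right) \left(-11708\right) = \left(-1 - \frac{1}{2}\right) \left(-11708\right) = \left(- \frac{3}{2}\right) \left(-11708\right) = 17562$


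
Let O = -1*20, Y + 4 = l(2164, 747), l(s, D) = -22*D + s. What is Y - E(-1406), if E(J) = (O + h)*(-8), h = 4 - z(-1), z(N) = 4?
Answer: -14434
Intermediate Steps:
l(s, D) = s - 22*D
Y = -14274 (Y = -4 + (2164 - 22*747) = -4 + (2164 - 16434) = -4 - 14270 = -14274)
O = -20
h = 0 (h = 4 - 1*4 = 4 - 4 = 0)
E(J) = 160 (E(J) = (-20 + 0)*(-8) = -20*(-8) = 160)
Y - E(-1406) = -14274 - 1*160 = -14274 - 160 = -14434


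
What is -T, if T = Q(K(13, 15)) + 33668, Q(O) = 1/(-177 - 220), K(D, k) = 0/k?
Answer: -13366195/397 ≈ -33668.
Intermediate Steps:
K(D, k) = 0
Q(O) = -1/397 (Q(O) = 1/(-397) = -1/397)
T = 13366195/397 (T = -1/397 + 33668 = 13366195/397 ≈ 33668.)
-T = -1*13366195/397 = -13366195/397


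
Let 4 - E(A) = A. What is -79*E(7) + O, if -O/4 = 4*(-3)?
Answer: 285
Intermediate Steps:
E(A) = 4 - A
O = 48 (O = -16*(-3) = -4*(-12) = 48)
-79*E(7) + O = -79*(4 - 1*7) + 48 = -79*(4 - 7) + 48 = -79*(-3) + 48 = 237 + 48 = 285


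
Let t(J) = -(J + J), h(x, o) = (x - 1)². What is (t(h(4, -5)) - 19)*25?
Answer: -925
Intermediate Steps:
h(x, o) = (-1 + x)²
t(J) = -2*J
(t(h(4, -5)) - 19)*25 = (-2*(-1 + 4)² - 19)*25 = (-2*3² - 19)*25 = (-2*9 - 19)*25 = (-18 - 19)*25 = -37*25 = -925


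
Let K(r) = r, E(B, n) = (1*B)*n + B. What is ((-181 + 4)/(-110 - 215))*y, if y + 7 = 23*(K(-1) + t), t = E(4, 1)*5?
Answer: 31506/65 ≈ 484.71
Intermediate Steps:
E(B, n) = B + B*n (E(B, n) = B*n + B = B + B*n)
t = 40 (t = (4*(1 + 1))*5 = (4*2)*5 = 8*5 = 40)
y = 890 (y = -7 + 23*(-1 + 40) = -7 + 23*39 = -7 + 897 = 890)
((-181 + 4)/(-110 - 215))*y = ((-181 + 4)/(-110 - 215))*890 = -177/(-325)*890 = -177*(-1/325)*890 = (177/325)*890 = 31506/65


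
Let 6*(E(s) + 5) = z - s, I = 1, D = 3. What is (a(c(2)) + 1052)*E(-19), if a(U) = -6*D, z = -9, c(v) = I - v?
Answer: -10340/3 ≈ -3446.7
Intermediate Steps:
c(v) = 1 - v
a(U) = -18 (a(U) = -6*3 = -18)
E(s) = -13/2 - s/6 (E(s) = -5 + (-9 - s)/6 = -5 + (-3/2 - s/6) = -13/2 - s/6)
(a(c(2)) + 1052)*E(-19) = (-18 + 1052)*(-13/2 - 1/6*(-19)) = 1034*(-13/2 + 19/6) = 1034*(-10/3) = -10340/3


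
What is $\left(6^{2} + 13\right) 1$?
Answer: $49$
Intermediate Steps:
$\left(6^{2} + 13\right) 1 = \left(36 + 13\right) 1 = 49 \cdot 1 = 49$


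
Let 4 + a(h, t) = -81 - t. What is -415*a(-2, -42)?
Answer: 17845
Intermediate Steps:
a(h, t) = -85 - t (a(h, t) = -4 + (-81 - t) = -85 - t)
-415*a(-2, -42) = -415*(-85 - 1*(-42)) = -415*(-85 + 42) = -415*(-43) = 17845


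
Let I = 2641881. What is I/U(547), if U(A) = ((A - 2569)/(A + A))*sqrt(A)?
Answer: -880627*sqrt(547)/337 ≈ -61116.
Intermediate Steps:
U(A) = (-2569 + A)/(2*sqrt(A)) (U(A) = ((-2569 + A)/((2*A)))*sqrt(A) = ((-2569 + A)*(1/(2*A)))*sqrt(A) = ((-2569 + A)/(2*A))*sqrt(A) = (-2569 + A)/(2*sqrt(A)))
I/U(547) = 2641881/(((-2569 + 547)/(2*sqrt(547)))) = 2641881/(((1/2)*(sqrt(547)/547)*(-2022))) = 2641881/((-1011*sqrt(547)/547)) = 2641881*(-sqrt(547)/1011) = -880627*sqrt(547)/337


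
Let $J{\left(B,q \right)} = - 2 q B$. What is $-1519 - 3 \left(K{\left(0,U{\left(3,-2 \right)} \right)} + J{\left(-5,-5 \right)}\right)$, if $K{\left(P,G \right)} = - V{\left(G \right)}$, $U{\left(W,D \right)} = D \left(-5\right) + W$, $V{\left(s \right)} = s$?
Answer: $-1330$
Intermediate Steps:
$J{\left(B,q \right)} = - 2 B q$
$U{\left(W,D \right)} = W - 5 D$ ($U{\left(W,D \right)} = - 5 D + W = W - 5 D$)
$K{\left(P,G \right)} = - G$
$-1519 - 3 \left(K{\left(0,U{\left(3,-2 \right)} \right)} + J{\left(-5,-5 \right)}\right) = -1519 - 3 \left(- (3 - -10) - \left(-10\right) \left(-5\right)\right) = -1519 - 3 \left(- (3 + 10) - 50\right) = -1519 - 3 \left(\left(-1\right) 13 - 50\right) = -1519 - 3 \left(-13 - 50\right) = -1519 - -189 = -1519 + 189 = -1330$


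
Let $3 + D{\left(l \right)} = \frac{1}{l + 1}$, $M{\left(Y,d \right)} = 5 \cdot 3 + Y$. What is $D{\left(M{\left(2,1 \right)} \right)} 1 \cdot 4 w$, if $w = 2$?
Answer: $- \frac{212}{9} \approx -23.556$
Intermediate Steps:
$M{\left(Y,d \right)} = 15 + Y$
$D{\left(l \right)} = -3 + \frac{1}{1 + l}$ ($D{\left(l \right)} = -3 + \frac{1}{l + 1} = -3 + \frac{1}{1 + l}$)
$D{\left(M{\left(2,1 \right)} \right)} 1 \cdot 4 w = \frac{-2 - 3 \left(15 + 2\right)}{1 + \left(15 + 2\right)} 1 \cdot 4 \cdot 2 = \frac{-2 - 51}{1 + 17} \cdot 4 \cdot 2 = \frac{-2 - 51}{18} \cdot 8 = \frac{1}{18} \left(-53\right) 8 = \left(- \frac{53}{18}\right) 8 = - \frac{212}{9}$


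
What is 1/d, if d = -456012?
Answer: -1/456012 ≈ -2.1929e-6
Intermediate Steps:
1/d = 1/(-456012) = -1/456012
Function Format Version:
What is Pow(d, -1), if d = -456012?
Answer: Rational(-1, 456012) ≈ -2.1929e-6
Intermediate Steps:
Pow(d, -1) = Pow(-456012, -1) = Rational(-1, 456012)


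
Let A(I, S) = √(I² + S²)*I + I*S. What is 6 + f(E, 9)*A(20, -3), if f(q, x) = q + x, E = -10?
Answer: 66 - 20*√409 ≈ -338.48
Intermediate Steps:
A(I, S) = I*S + I*√(I² + S²) (A(I, S) = I*√(I² + S²) + I*S = I*S + I*√(I² + S²))
6 + f(E, 9)*A(20, -3) = 6 + (-10 + 9)*(20*(-3 + √(20² + (-3)²))) = 6 - 20*(-3 + √(400 + 9)) = 6 - 20*(-3 + √409) = 6 - (-60 + 20*√409) = 6 + (60 - 20*√409) = 66 - 20*√409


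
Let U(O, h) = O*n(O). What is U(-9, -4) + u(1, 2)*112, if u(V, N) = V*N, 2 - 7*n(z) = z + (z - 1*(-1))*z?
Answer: 2117/7 ≈ 302.43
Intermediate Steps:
n(z) = 2/7 - z/7 - z*(1 + z)/7 (n(z) = 2/7 - (z + (z - 1*(-1))*z)/7 = 2/7 - (z + (z + 1)*z)/7 = 2/7 - (z + (1 + z)*z)/7 = 2/7 - (z + z*(1 + z))/7 = 2/7 + (-z/7 - z*(1 + z)/7) = 2/7 - z/7 - z*(1 + z)/7)
u(V, N) = N*V
U(O, h) = O*(2/7 - 2*O/7 - O**2/7)
U(-9, -4) + u(1, 2)*112 = (1/7)*(-9)*(2 - 1*(-9)**2 - 2*(-9)) + (2*1)*112 = (1/7)*(-9)*(2 - 1*81 + 18) + 2*112 = (1/7)*(-9)*(2 - 81 + 18) + 224 = (1/7)*(-9)*(-61) + 224 = 549/7 + 224 = 2117/7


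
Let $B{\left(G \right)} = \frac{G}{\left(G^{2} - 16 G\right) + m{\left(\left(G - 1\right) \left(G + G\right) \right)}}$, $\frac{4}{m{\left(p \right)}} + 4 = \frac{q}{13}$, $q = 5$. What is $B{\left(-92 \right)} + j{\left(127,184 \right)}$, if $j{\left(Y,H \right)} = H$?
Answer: $\frac{21478159}{116735} \approx 183.99$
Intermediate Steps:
$m{\left(p \right)} = - \frac{52}{47}$ ($m{\left(p \right)} = \frac{4}{-4 + \frac{5}{13}} = \frac{4}{- \frac{47}{13}} = 4 \left(- \frac{13}{47}\right) = - \frac{52}{47}$)
$B{\left(G \right)} = \frac{G}{- \frac{52}{47} + G^{2} - 16 G}$ ($B{\left(G \right)} = \frac{G}{\left(G^{2} - 16 G\right) - \frac{52}{47}} = \frac{G}{- \frac{52}{47} + G^{2} - 16 G}$)
$B{\left(-92 \right)} + j{\left(127,184 \right)} = 47 \left(-92\right) \frac{1}{-52 - -69184 + 47 \left(-92\right)^{2}} + 184 = 47 \left(-92\right) \frac{1}{-52 + 69184 + 47 \cdot 8464} + 184 = 47 \left(-92\right) \frac{1}{-52 + 69184 + 397808} + 184 = 47 \left(-92\right) \frac{1}{466940} + 184 = - \frac{1081}{116735} + 184 = \frac{21478159}{116735}$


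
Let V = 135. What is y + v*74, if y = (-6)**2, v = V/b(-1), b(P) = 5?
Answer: 2034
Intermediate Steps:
v = 27 (v = 135/5 = 135*(1/5) = 27)
y = 36
y + v*74 = 36 + 27*74 = 36 + 1998 = 2034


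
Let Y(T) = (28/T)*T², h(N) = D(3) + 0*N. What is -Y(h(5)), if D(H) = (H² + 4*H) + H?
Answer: -672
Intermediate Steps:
D(H) = H² + 5*H
h(N) = 24 (h(N) = 3*(5 + 3) + 0*N = 3*8 + 0 = 24 + 0 = 24)
Y(T) = 28*T
-Y(h(5)) = -28*24 = -1*672 = -672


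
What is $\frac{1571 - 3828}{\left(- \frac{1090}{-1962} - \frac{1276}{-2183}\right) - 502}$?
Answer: $\frac{44343279}{9840395} \approx 4.5062$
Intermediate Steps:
$\frac{1571 - 3828}{\left(- \frac{1090}{-1962} - \frac{1276}{-2183}\right) - 502} = - \frac{2257}{\left(\left(-1090\right) \left(- \frac{1}{1962}\right) - - \frac{1276}{2183}\right) - 502} = - \frac{2257}{\left(\frac{5}{9} + \frac{1276}{2183}\right) - 502} = - \frac{2257}{\frac{22399}{19647} - 502} = - \frac{2257}{- \frac{9840395}{19647}} = \left(-2257\right) \left(- \frac{19647}{9840395}\right) = \frac{44343279}{9840395}$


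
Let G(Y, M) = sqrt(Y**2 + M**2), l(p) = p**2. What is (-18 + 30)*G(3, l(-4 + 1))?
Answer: 36*sqrt(10) ≈ 113.84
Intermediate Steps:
G(Y, M) = sqrt(M**2 + Y**2)
(-18 + 30)*G(3, l(-4 + 1)) = (-18 + 30)*sqrt(((-4 + 1)**2)**2 + 3**2) = 12*sqrt(((-3)**2)**2 + 9) = 12*sqrt(9**2 + 9) = 12*sqrt(81 + 9) = 12*sqrt(90) = 12*(3*sqrt(10)) = 36*sqrt(10)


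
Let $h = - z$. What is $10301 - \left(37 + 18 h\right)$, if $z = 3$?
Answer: $10318$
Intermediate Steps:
$h = -3$ ($h = \left(-1\right) 3 = -3$)
$10301 - \left(37 + 18 h\right) = 10301 - \left(37 + 18 \left(-3\right)\right) = 10301 - \left(37 - 54\right) = 10301 - -17 = 10301 + 17 = 10318$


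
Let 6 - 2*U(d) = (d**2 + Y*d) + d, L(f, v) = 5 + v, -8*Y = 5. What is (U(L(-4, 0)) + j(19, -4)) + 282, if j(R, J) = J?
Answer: 4281/16 ≈ 267.56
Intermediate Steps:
Y = -5/8 (Y = -1/8*5 = -5/8 ≈ -0.62500)
U(d) = 3 - 3*d/16 - d**2/2 (U(d) = 3 - ((d**2 - 5*d/8) + d)/2 = 3 - (d**2 + 3*d/8)/2 = 3 + (-3*d/16 - d**2/2) = 3 - 3*d/16 - d**2/2)
(U(L(-4, 0)) + j(19, -4)) + 282 = ((3 - 3*(5 + 0)/16 - (5 + 0)**2/2) - 4) + 282 = ((3 - 3/16*5 - 1/2*5**2) - 4) + 282 = ((3 - 15/16 - 1/2*25) - 4) + 282 = ((3 - 15/16 - 25/2) - 4) + 282 = (-167/16 - 4) + 282 = -231/16 + 282 = 4281/16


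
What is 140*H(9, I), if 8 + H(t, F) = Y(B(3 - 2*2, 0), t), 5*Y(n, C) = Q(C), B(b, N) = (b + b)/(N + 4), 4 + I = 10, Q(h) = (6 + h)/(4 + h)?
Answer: -14140/13 ≈ -1087.7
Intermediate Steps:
Q(h) = (6 + h)/(4 + h)
I = 6 (I = -4 + 10 = 6)
B(b, N) = 2*b/(4 + N) (B(b, N) = (2*b)/(4 + N) = 2*b/(4 + N))
Y(n, C) = (6 + C)/(5*(4 + C)) (Y(n, C) = ((6 + C)/(4 + C))/5 = (6 + C)/(5*(4 + C)))
H(t, F) = -8 + (6 + t)/(5*(4 + t))
140*H(9, I) = 140*((-154 - 39*9)/(5*(4 + 9))) = 140*((1/5)*(-154 - 351)/13) = 140*((1/5)*(1/13)*(-505)) = 140*(-101/13) = -14140/13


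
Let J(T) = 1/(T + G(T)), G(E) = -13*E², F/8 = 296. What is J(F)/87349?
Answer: -1/6367230584256 ≈ -1.5705e-13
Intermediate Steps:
F = 2368 (F = 8*296 = 2368)
J(T) = 1/(T - 13*T²)
J(F)/87349 = -1/(2368*(-1 + 13*2368))/87349 = -1*1/2368/(-1 + 30784)*(1/87349) = -1*1/2368/30783*(1/87349) = -1*1/2368*1/30783*(1/87349) = -1/72894144*1/87349 = -1/6367230584256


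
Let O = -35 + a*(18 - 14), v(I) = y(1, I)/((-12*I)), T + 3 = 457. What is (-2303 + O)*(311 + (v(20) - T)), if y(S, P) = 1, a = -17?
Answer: 13762721/40 ≈ 3.4407e+5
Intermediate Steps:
T = 454 (T = -3 + 457 = 454)
v(I) = -1/(12*I) (v(I) = 1/(-12*I) = 1*(-1/(12*I)) = -1/(12*I))
O = -103 (O = -35 - 17*(18 - 14) = -35 - 17*4 = -35 - 68 = -103)
(-2303 + O)*(311 + (v(20) - T)) = (-2303 - 103)*(311 + (-1/12/20 - 1*454)) = -2406*(311 + (-1/12*1/20 - 454)) = -2406*(311 + (-1/240 - 454)) = -2406*(311 - 108961/240) = -2406*(-34321/240) = 13762721/40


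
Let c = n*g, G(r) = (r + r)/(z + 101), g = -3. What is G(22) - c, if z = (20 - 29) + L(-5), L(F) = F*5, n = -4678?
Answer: -940234/67 ≈ -14033.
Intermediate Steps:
L(F) = 5*F
z = -34 (z = (20 - 29) + 5*(-5) = -9 - 25 = -34)
G(r) = 2*r/67 (G(r) = (r + r)/(-34 + 101) = (2*r)/67 = (2*r)*(1/67) = 2*r/67)
c = 14034 (c = -4678*(-3) = 14034)
G(22) - c = (2/67)*22 - 1*14034 = 44/67 - 14034 = -940234/67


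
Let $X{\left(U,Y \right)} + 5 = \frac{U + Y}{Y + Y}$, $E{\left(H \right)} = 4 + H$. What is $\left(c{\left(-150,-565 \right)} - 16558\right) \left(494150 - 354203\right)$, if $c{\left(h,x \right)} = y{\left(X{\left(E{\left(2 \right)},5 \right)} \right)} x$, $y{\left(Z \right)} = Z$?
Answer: $- \frac{4017738423}{2} \approx -2.0089 \cdot 10^{9}$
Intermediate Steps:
$X{\left(U,Y \right)} = -5 + \frac{U + Y}{2 Y}$ ($X{\left(U,Y \right)} = -5 + \frac{U + Y}{Y + Y} = -5 + \frac{U + Y}{2 Y}$)
$c{\left(h,x \right)} = - \frac{39 x}{10}$ ($c{\left(h,x \right)} = \frac{\left(4 + 2\right) - 45}{2 \cdot 5} x = \frac{1}{2} \cdot \frac{1}{5} \left(6 - 45\right) x = \frac{1}{2} \cdot \frac{1}{5} \left(-39\right) x = - \frac{39 x}{10}$)
$\left(c{\left(-150,-565 \right)} - 16558\right) \left(494150 - 354203\right) = \left(\left(- \frac{39}{10}\right) \left(-565\right) - 16558\right) \left(494150 - 354203\right) = \left(\frac{4407}{2} - 16558\right) 139947 = \left(- \frac{28709}{2}\right) 139947 = - \frac{4017738423}{2}$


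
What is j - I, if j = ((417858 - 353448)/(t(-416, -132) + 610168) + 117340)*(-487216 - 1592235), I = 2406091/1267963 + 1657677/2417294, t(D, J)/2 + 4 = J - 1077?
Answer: -227258678612061540123626740645/931376572968664262 ≈ -2.4400e+11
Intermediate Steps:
t(D, J) = -2162 + 2*J (t(D, J) = -8 + 2*(J - 1077) = -8 + 2*(-1077 + J) = -8 + (-2154 + 2*J) = -2162 + 2*J)
I = 7918102439705/3065039352122 (I = 2406091*(1/1267963) + 1657677*(1/2417294) = 2406091/1267963 + 1657677/2417294 = 7918102439705/3065039352122 ≈ 2.5834)
j = -74145435833415595/303871 (j = ((417858 - 353448)/((-2162 + 2*(-132)) + 610168) + 117340)*(-487216 - 1592235) = (64410/((-2162 - 264) + 610168) + 117340)*(-2079451) = (64410/(-2426 + 610168) + 117340)*(-2079451) = (64410/607742 + 117340)*(-2079451) = (64410*(1/607742) + 117340)*(-2079451) = (32205/303871 + 117340)*(-2079451) = (35656255345/303871)*(-2079451) = -74145435833415595/303871 ≈ -2.4400e+11)
j - I = -74145435833415595/303871 - 1*7918102439705/3065039352122 = -74145435833415595/303871 - 7918102439705/3065039352122 = -227258678612061540123626740645/931376572968664262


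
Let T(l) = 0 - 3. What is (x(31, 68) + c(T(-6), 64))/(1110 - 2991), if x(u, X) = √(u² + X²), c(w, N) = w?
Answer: 1/627 - √5585/1881 ≈ -0.038135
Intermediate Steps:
T(l) = -3
x(u, X) = √(X² + u²)
(x(31, 68) + c(T(-6), 64))/(1110 - 2991) = (√(68² + 31²) - 3)/(1110 - 2991) = (√(4624 + 961) - 3)/(-1881) = (√5585 - 3)*(-1/1881) = (-3 + √5585)*(-1/1881) = 1/627 - √5585/1881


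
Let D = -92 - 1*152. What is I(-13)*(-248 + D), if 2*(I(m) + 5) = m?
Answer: 5658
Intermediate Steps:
I(m) = -5 + m/2
D = -244 (D = -92 - 152 = -244)
I(-13)*(-248 + D) = (-5 + (½)*(-13))*(-248 - 244) = (-5 - 13/2)*(-492) = -23/2*(-492) = 5658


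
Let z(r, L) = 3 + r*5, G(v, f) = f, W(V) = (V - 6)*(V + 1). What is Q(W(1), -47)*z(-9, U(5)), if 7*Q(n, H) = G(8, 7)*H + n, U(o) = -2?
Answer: 2034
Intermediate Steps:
W(V) = (1 + V)*(-6 + V) (W(V) = (-6 + V)*(1 + V) = (1 + V)*(-6 + V))
z(r, L) = 3 + 5*r
Q(n, H) = H + n/7 (Q(n, H) = (7*H + n)/7 = (n + 7*H)/7 = H + n/7)
Q(W(1), -47)*z(-9, U(5)) = (-47 + (-6 + 1**2 - 5*1)/7)*(3 + 5*(-9)) = (-47 + (-6 + 1 - 5)/7)*(3 - 45) = (-47 + (1/7)*(-10))*(-42) = (-47 - 10/7)*(-42) = -339/7*(-42) = 2034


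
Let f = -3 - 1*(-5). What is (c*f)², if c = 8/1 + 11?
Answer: 1444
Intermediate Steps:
f = 2 (f = -3 + 5 = 2)
c = 19 (c = 8*1 + 11 = 8 + 11 = 19)
(c*f)² = (19*2)² = 38² = 1444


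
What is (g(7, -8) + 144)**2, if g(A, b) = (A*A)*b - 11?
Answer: 67081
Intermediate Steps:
g(A, b) = -11 + b*A**2 (g(A, b) = A**2*b - 11 = b*A**2 - 11 = -11 + b*A**2)
(g(7, -8) + 144)**2 = ((-11 - 8*7**2) + 144)**2 = ((-11 - 8*49) + 144)**2 = ((-11 - 392) + 144)**2 = (-403 + 144)**2 = (-259)**2 = 67081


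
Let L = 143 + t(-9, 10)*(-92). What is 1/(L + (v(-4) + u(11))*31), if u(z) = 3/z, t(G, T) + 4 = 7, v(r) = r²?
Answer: 11/4086 ≈ 0.0026921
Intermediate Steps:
t(G, T) = 3 (t(G, T) = -4 + 7 = 3)
L = -133 (L = 143 + 3*(-92) = 143 - 276 = -133)
1/(L + (v(-4) + u(11))*31) = 1/(-133 + ((-4)² + 3/11)*31) = 1/(-133 + (16 + 3*(1/11))*31) = 1/(-133 + (16 + 3/11)*31) = 1/(-133 + (179/11)*31) = 1/(-133 + 5549/11) = 1/(4086/11) = 11/4086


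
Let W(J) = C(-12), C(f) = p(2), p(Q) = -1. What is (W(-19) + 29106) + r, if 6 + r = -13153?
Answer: 15946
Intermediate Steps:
C(f) = -1
W(J) = -1
r = -13159 (r = -6 - 13153 = -13159)
(W(-19) + 29106) + r = (-1 + 29106) - 13159 = 29105 - 13159 = 15946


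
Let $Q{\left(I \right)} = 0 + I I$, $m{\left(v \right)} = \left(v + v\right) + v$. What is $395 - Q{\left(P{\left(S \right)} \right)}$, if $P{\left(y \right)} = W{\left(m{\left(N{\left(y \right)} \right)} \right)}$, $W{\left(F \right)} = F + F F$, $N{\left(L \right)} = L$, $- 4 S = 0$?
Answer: $395$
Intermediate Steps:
$S = 0$ ($S = \left(- \frac{1}{4}\right) 0 = 0$)
$m{\left(v \right)} = 3 v$ ($m{\left(v \right)} = 2 v + v = 3 v$)
$W{\left(F \right)} = F + F^{2}$
$P{\left(y \right)} = 3 y \left(1 + 3 y\right)$
$Q{\left(I \right)} = I^{2}$ ($Q{\left(I \right)} = 0 + I^{2} = I^{2}$)
$395 - Q{\left(P{\left(S \right)} \right)} = 395 - \left(3 \cdot 0 \left(1 + 3 \cdot 0\right)\right)^{2} = 395 - \left(3 \cdot 0 \left(1 + 0\right)\right)^{2} = 395 - \left(3 \cdot 0 \cdot 1\right)^{2} = 395 - 0^{2} = 395 - 0 = 395 + 0 = 395$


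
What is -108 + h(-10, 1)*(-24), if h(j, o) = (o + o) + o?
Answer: -180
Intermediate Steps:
h(j, o) = 3*o (h(j, o) = 2*o + o = 3*o)
-108 + h(-10, 1)*(-24) = -108 + (3*1)*(-24) = -108 + 3*(-24) = -108 - 72 = -180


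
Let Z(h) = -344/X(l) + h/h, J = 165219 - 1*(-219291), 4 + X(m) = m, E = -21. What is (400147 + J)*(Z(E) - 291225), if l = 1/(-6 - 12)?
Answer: -16676440766120/73 ≈ -2.2844e+11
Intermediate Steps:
l = -1/18 (l = 1/(-18) = -1/18 ≈ -0.055556)
X(m) = -4 + m
J = 384510 (J = 165219 + 219291 = 384510)
Z(h) = 6265/73 (Z(h) = -344/(-4 - 1/18) + h/h = -344/(-73/18) + 1 = -344*(-18/73) + 1 = 6192/73 + 1 = 6265/73)
(400147 + J)*(Z(E) - 291225) = (400147 + 384510)*(6265/73 - 291225) = 784657*(-21253160/73) = -16676440766120/73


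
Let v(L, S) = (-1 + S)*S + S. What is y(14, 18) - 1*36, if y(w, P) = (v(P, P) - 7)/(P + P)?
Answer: -979/36 ≈ -27.194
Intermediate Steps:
v(L, S) = S + S*(-1 + S) (v(L, S) = S*(-1 + S) + S = S + S*(-1 + S))
y(w, P) = (-7 + P**2)/(2*P) (y(w, P) = (P**2 - 7)/(P + P) = (-7 + P**2)/((2*P)) = (-7 + P**2)*(1/(2*P)) = (-7 + P**2)/(2*P))
y(14, 18) - 1*36 = (1/2)*(-7 + 18**2)/18 - 1*36 = (1/2)*(1/18)*(-7 + 324) - 36 = (1/2)*(1/18)*317 - 36 = 317/36 - 36 = -979/36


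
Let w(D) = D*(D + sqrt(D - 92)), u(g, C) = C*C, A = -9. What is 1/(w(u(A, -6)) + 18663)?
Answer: 6653/132811419 - 8*I*sqrt(14)/44270473 ≈ 5.0094e-5 - 6.7614e-7*I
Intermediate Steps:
u(g, C) = C**2
w(D) = D*(D + sqrt(-92 + D))
1/(w(u(A, -6)) + 18663) = 1/((-6)**2*((-6)**2 + sqrt(-92 + (-6)**2)) + 18663) = 1/(36*(36 + sqrt(-92 + 36)) + 18663) = 1/(36*(36 + sqrt(-56)) + 18663) = 1/(36*(36 + 2*I*sqrt(14)) + 18663) = 1/((1296 + 72*I*sqrt(14)) + 18663) = 1/(19959 + 72*I*sqrt(14))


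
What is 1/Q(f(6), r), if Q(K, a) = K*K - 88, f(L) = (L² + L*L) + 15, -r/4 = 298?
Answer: 1/7481 ≈ 0.00013367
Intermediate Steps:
r = -1192 (r = -4*298 = -1192)
f(L) = 15 + 2*L² (f(L) = (L² + L²) + 15 = 2*L² + 15 = 15 + 2*L²)
Q(K, a) = -88 + K² (Q(K, a) = K² - 88 = -88 + K²)
1/Q(f(6), r) = 1/(-88 + (15 + 2*6²)²) = 1/(-88 + (15 + 2*36)²) = 1/(-88 + (15 + 72)²) = 1/(-88 + 87²) = 1/(-88 + 7569) = 1/7481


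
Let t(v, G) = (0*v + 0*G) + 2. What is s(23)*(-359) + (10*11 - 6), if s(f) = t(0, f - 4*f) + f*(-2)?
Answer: 15900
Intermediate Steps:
t(v, G) = 2 (t(v, G) = (0 + 0) + 2 = 0 + 2 = 2)
s(f) = 2 - 2*f (s(f) = 2 + f*(-2) = 2 - 2*f)
s(23)*(-359) + (10*11 - 6) = (2 - 2*23)*(-359) + (10*11 - 6) = (2 - 46)*(-359) + (110 - 6) = -44*(-359) + 104 = 15796 + 104 = 15900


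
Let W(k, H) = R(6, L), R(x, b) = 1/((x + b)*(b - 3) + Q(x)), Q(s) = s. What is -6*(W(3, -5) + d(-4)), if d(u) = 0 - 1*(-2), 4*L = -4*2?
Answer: -81/7 ≈ -11.571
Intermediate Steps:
L = -2 (L = (-4*2)/4 = (¼)*(-8) = -2)
d(u) = 2 (d(u) = 0 + 2 = 2)
R(x, b) = 1/(x + (-3 + b)*(b + x)) (R(x, b) = 1/((x + b)*(b - 3) + x) = 1/((b + x)*(-3 + b) + x) = 1/((-3 + b)*(b + x) + x) = 1/(x + (-3 + b)*(b + x)))
W(k, H) = -1/14 (W(k, H) = 1/((-2)² - 3*(-2) - 2*6 - 2*6) = 1/(4 + 6 - 12 - 12) = 1/(-14) = -1/14)
-6*(W(3, -5) + d(-4)) = -6*(-1/14 + 2) = -6*27/14 = -81/7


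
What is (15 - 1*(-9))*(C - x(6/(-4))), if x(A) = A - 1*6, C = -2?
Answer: 132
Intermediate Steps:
x(A) = -6 + A (x(A) = A - 6 = -6 + A)
(15 - 1*(-9))*(C - x(6/(-4))) = (15 - 1*(-9))*(-2 - (-6 + 6/(-4))) = (15 + 9)*(-2 - (-6 + 6*(-1/4))) = 24*(-2 - (-6 - 3/2)) = 24*(-2 - 1*(-15/2)) = 24*(-2 + 15/2) = 24*(11/2) = 132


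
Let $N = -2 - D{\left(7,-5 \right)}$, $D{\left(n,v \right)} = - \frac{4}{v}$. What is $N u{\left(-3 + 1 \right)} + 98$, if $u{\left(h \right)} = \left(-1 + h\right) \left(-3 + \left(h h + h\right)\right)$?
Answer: $\frac{448}{5} \approx 89.6$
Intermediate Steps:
$N = - \frac{14}{5}$ ($N = -2 - - \frac{4}{-5} = -2 - \left(-4\right) \left(- \frac{1}{5}\right) = -2 - \frac{4}{5} = - \frac{14}{5} \approx -2.8$)
$u{\left(h \right)} = \left(-1 + h\right) \left(-3 + h + h^{2}\right)$ ($u{\left(h \right)} = \left(-1 + h\right) \left(-3 + \left(h^{2} + h\right)\right) = \left(-1 + h\right) \left(-3 + \left(h + h^{2}\right)\right) = \left(-1 + h\right) \left(-3 + h + h^{2}\right)$)
$N u{\left(-3 + 1 \right)} + 98 = - \frac{14 \left(3 + \left(-3 + 1\right)^{3} - 4 \left(-3 + 1\right)\right)}{5} + 98 = - \frac{14 \left(3 + \left(-2\right)^{3} - -8\right)}{5} + 98 = - \frac{14 \left(3 - 8 + 8\right)}{5} + 98 = \left(- \frac{14}{5}\right) 3 + 98 = - \frac{42}{5} + 98 = \frac{448}{5}$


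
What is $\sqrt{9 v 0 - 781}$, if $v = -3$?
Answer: $i \sqrt{781} \approx 27.946 i$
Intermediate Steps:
$\sqrt{9 v 0 - 781} = \sqrt{9 \left(-3\right) 0 - 781} = \sqrt{\left(-27\right) 0 - 781} = \sqrt{0 - 781} = \sqrt{-781} = i \sqrt{781}$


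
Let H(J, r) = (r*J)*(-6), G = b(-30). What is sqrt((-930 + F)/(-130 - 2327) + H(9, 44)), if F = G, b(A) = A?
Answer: 2*I*sqrt(44262946)/273 ≈ 48.74*I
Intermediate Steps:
G = -30
H(J, r) = -6*J*r (H(J, r) = (J*r)*(-6) = -6*J*r)
F = -30
sqrt((-930 + F)/(-130 - 2327) + H(9, 44)) = sqrt((-930 - 30)/(-130 - 2327) - 6*9*44) = sqrt(-960/(-2457) - 2376) = sqrt(-960*(-1/2457) - 2376) = sqrt(320/819 - 2376) = sqrt(-1945624/819) = 2*I*sqrt(44262946)/273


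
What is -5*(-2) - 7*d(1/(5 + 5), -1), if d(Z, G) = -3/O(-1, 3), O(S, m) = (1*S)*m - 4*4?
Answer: 169/19 ≈ 8.8947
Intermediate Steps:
O(S, m) = -16 + S*m (O(S, m) = S*m - 16 = -16 + S*m)
d(Z, G) = 3/19 (d(Z, G) = -3/(-16 - 1*3) = -3/(-16 - 3) = -3/(-19) = -3*(-1/19) = 3/19)
-5*(-2) - 7*d(1/(5 + 5), -1) = -5*(-2) - 7*3/19 = 10 - 21/19 = 169/19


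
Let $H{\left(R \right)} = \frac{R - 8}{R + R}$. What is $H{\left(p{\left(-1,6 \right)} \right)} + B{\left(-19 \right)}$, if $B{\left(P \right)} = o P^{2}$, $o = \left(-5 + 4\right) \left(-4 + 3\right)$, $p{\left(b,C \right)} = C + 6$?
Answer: $\frac{2167}{6} \approx 361.17$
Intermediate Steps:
$p{\left(b,C \right)} = 6 + C$
$H{\left(R \right)} = \frac{-8 + R}{2 R}$
$o = 1$ ($o = \left(-1\right) \left(-1\right) = 1$)
$B{\left(P \right)} = P^{2}$ ($B{\left(P \right)} = 1 P^{2} = P^{2}$)
$H{\left(p{\left(-1,6 \right)} \right)} + B{\left(-19 \right)} = \frac{-8 + \left(6 + 6\right)}{2 \left(6 + 6\right)} + \left(-19\right)^{2} = \frac{-8 + 12}{2 \cdot 12} + 361 = \frac{1}{2} \cdot \frac{1}{12} \cdot 4 + 361 = \frac{1}{6} + 361 = \frac{2167}{6}$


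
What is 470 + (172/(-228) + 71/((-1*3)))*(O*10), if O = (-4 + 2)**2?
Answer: -9630/19 ≈ -506.84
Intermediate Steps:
O = 4 (O = (-2)**2 = 4)
470 + (172/(-228) + 71/((-1*3)))*(O*10) = 470 + (172/(-228) + 71/((-1*3)))*(4*10) = 470 + (172*(-1/228) + 71/(-3))*40 = 470 + (-43/57 + 71*(-1/3))*40 = 470 + (-43/57 - 71/3)*40 = 470 - 464/19*40 = 470 - 18560/19 = -9630/19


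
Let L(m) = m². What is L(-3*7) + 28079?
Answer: 28520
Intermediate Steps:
L(-3*7) + 28079 = (-3*7)² + 28079 = (-21)² + 28079 = 441 + 28079 = 28520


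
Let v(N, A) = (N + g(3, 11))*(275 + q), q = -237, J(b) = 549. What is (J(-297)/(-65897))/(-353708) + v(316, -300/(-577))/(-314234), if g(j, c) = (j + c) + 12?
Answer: -151457221644615/3662129554572892 ≈ -0.041358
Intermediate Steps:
g(j, c) = 12 + c + j (g(j, c) = (c + j) + 12 = 12 + c + j)
v(N, A) = 988 + 38*N (v(N, A) = (N + (12 + 11 + 3))*(275 - 237) = (N + 26)*38 = (26 + N)*38 = 988 + 38*N)
(J(-297)/(-65897))/(-353708) + v(316, -300/(-577))/(-314234) = (549/(-65897))/(-353708) + (988 + 38*316)/(-314234) = (549*(-1/65897))*(-1/353708) + (988 + 12008)*(-1/314234) = -549/65897*(-1/353708) + 12996*(-1/314234) = 549/23308296076 - 6498/157117 = -151457221644615/3662129554572892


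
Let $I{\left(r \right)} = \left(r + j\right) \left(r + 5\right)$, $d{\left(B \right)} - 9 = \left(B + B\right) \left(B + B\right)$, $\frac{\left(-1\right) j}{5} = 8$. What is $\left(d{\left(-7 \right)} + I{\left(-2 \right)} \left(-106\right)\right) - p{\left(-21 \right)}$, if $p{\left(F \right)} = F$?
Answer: $13582$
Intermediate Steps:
$j = -40$ ($j = \left(-5\right) 8 = -40$)
$d{\left(B \right)} = 9 + 4 B^{2}$ ($d{\left(B \right)} = 9 + \left(B + B\right) \left(B + B\right) = 9 + 2 B 2 B = 9 + 4 B^{2}$)
$I{\left(r \right)} = \left(-40 + r\right) \left(5 + r\right)$ ($I{\left(r \right)} = \left(r - 40\right) \left(r + 5\right) = \left(-40 + r\right) \left(5 + r\right)$)
$\left(d{\left(-7 \right)} + I{\left(-2 \right)} \left(-106\right)\right) - p{\left(-21 \right)} = \left(\left(9 + 4 \left(-7\right)^{2}\right) + \left(-200 + \left(-2\right)^{2} - -70\right) \left(-106\right)\right) - -21 = \left(\left(9 + 4 \cdot 49\right) + \left(-200 + 4 + 70\right) \left(-106\right)\right) + 21 = \left(\left(9 + 196\right) - -13356\right) + 21 = \left(205 + 13356\right) + 21 = 13561 + 21 = 13582$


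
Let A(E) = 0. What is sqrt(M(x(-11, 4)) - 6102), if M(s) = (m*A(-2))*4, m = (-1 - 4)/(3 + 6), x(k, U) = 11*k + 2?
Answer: 3*I*sqrt(678) ≈ 78.115*I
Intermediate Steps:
x(k, U) = 2 + 11*k
m = -5/9 ≈ -0.55556
M(s) = 0 (M(s) = -5/9*0*4 = 0*4 = 0)
sqrt(M(x(-11, 4)) - 6102) = sqrt(0 - 6102) = sqrt(-6102) = 3*I*sqrt(678)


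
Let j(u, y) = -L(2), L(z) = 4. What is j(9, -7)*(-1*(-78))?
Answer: -312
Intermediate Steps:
j(u, y) = -4 (j(u, y) = -1*4 = -4)
j(9, -7)*(-1*(-78)) = -(-4)*(-78) = -4*78 = -312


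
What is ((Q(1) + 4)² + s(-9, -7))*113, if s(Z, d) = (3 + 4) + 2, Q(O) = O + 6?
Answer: 14690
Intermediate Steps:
Q(O) = 6 + O
s(Z, d) = 9 (s(Z, d) = 7 + 2 = 9)
((Q(1) + 4)² + s(-9, -7))*113 = (((6 + 1) + 4)² + 9)*113 = ((7 + 4)² + 9)*113 = (11² + 9)*113 = (121 + 9)*113 = 130*113 = 14690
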